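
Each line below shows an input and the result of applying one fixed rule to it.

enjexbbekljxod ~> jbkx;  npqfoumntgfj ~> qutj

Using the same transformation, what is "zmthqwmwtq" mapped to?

The rule is to keep one character in every 3, starting at position 3 (positions 3rd, 6th, 9th, ...).
Doing the same to "zmthqwmwtq": "twt".

twt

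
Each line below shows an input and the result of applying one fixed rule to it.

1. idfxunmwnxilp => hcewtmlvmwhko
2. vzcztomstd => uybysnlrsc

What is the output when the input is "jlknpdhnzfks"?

Rule — shift every letter 1 place backward in the alphabet (wrapping around).
For "jlknpdhnzfks" the result is "ikjmocgmyejr".

ikjmocgmyejr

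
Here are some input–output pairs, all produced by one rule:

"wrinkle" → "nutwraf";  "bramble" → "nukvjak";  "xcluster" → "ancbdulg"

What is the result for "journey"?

Looking at the pairs, the operation is to reverse the string, then shift every letter 9 places forward in the alphabet (wrapping around).
Starting from "journey": after the first operation, "yenruoj"; after the second, "hnwadxs".
(Check on "xcluster": → "retsulcx" → "ancbdulg" ✓)

hnwadxs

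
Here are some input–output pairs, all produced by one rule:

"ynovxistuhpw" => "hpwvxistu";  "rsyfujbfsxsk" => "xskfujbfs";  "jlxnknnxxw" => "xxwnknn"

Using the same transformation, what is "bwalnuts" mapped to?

In each case the input is transformed by: delete the first 3 characters, then move the last 3 characters to the front (rotate right by 3).
On "bwalnuts" that produces "utsln".
(Check on "jlxnknnxxw": → "nknnxxw" → "xxwnknn" ✓)

utsln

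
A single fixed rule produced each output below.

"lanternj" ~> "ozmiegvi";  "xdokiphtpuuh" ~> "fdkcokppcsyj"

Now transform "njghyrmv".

In each case the input is transformed by: shift every letter 5 places backward in the alphabet (wrapping around), then move the first 3 characters to the end (rotate left by 3).
For "njghyrmv", step one produces "iebctmhq"; step two turns that into "ctmhqieb".
(Check on "lanternj": → "gviozmie" → "ozmiegvi" ✓)

ctmhqieb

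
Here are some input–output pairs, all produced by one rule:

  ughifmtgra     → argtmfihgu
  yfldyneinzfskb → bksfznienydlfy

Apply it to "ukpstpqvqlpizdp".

pdziplqvqptspku

Each output is the input with this applied: reverse the string.
So "ukpstpqvqlpizdp" becomes "pdziplqvqptspku".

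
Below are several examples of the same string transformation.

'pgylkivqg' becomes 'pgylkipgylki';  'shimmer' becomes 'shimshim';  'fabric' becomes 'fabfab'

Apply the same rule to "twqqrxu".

In each case the input is transformed by: delete the last 3 characters, then write the whole string twice.
Applying both steps to "twqqrxu": "twqq", then "twqqtwqq".

twqqtwqq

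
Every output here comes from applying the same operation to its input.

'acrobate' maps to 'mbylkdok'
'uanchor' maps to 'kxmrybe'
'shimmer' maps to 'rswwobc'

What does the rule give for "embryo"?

The rule is to move the first character to the end, then shift every letter 10 places forward in the alphabet (wrapping around).
"embryo" → "mbryoe" → "wlbiyo".

wlbiyo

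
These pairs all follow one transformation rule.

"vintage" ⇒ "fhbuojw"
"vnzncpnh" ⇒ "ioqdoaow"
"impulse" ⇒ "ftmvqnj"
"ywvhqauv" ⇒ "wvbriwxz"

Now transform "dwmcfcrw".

xsdgdnxe

The rule is to shift every letter 1 place forward in the alphabet (wrapping around), then reverse the string.
On "dwmcfcrw": the first step gives "exndgdsx", and the second then gives "xsdgdnxe".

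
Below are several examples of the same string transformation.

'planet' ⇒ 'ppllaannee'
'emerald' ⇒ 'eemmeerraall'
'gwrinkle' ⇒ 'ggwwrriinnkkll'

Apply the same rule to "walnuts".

The pattern: delete the last character, then double every character.
On "walnuts": the first step gives "walnut", and the second then gives "wwaallnnuutt".

wwaallnnuutt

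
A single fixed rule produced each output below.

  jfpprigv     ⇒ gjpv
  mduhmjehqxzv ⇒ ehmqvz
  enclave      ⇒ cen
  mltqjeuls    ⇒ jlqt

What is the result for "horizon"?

Rule — sort the characters into alphabetical order, then keep every other character starting from the second (positions 2nd, 4th, 6th, ...).
Applying that to "horizon" gives "ior".

ior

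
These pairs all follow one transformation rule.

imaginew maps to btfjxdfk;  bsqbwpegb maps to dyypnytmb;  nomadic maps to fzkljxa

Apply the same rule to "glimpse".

In each case the input is transformed by: shift every letter 3 places backward in the alphabet (wrapping around), then move the last 2 characters to the front (rotate right by 2).
For "glimpse" the result is "pbdifjm".
(Check on "bsqbwpegb": → "ypnytmbdy" → "dyypnytmb" ✓)

pbdifjm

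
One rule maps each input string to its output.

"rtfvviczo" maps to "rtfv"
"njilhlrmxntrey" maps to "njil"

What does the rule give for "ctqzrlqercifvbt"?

ctqz

What's happening: keep only the first 4 characters.
On "ctqzrlqercifvbt" that produces "ctqz".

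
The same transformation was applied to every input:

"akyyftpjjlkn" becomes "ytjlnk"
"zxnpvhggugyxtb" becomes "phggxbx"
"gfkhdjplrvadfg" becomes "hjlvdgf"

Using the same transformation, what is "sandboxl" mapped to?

dola

Looking at the pairs, the operation is to move the first 3 characters to the end (rotate left by 3), then keep every other character starting from the first (positions 1st, 3rd, 5th, ...).
Starting from "sandboxl": after the first operation, "dboxlsan"; after the second, "dola".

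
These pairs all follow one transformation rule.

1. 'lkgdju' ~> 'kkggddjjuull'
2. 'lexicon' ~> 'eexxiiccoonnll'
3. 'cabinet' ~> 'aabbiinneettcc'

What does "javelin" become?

aavveelliinnjj

Each output is the input with this applied: move the first character to the end, then double every character.
Starting from "javelin": after the first operation, "avelinj"; after the second, "aavveelliinnjj".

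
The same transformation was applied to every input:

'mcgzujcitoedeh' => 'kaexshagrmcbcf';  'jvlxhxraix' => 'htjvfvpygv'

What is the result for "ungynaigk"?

What's happening: shift every letter 2 places backward in the alphabet (wrapping around).
On "ungynaigk" that produces "slewlygei".

slewlygei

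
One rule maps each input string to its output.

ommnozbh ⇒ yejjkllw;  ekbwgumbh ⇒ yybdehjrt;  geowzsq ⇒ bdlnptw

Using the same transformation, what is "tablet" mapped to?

xybiqq

Each output is the input with this applied: sort the characters into alphabetical order, then shift every letter 3 places backward in the alphabet (wrapping around).
Applying both steps to "tablet": "abeltt", then "xybiqq".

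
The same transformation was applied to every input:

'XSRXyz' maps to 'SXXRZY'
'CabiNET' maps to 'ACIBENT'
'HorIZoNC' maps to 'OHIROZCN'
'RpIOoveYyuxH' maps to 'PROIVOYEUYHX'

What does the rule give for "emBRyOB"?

The pattern: swap each adjacent pair of characters (1↔2, 3↔4, ...), then convert every letter to uppercase.
For "emBRyOB", step one produces "meRBOyB"; step two turns that into "MERBOYB".
(Check on "XSRXyz": → "SXXRzy" → "SXXRZY" ✓)

MERBOYB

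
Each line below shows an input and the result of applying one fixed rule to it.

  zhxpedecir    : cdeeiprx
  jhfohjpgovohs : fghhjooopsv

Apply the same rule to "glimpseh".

Rule — delete the first 2 characters, then sort the characters into alphabetical order.
Applying both steps to "glimpseh": "impseh", then "ehimps".

ehimps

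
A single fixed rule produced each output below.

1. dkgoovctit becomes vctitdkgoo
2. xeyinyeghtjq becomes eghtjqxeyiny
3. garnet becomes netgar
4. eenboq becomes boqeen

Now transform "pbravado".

In each case the input is transformed by: swap the front and back halves of the string.
On "pbravado" that produces "vadopbra".

vadopbra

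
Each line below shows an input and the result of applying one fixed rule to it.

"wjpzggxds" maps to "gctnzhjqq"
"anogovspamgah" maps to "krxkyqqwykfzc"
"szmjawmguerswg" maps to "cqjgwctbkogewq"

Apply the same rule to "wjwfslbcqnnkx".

ghtugxpxcavml

What's happening: take characters alternately from the front and the back (1st, last, 2nd, 2nd-last, ...), then shift every letter 10 places forward in the alphabet (wrapping around).
Working it through for "wjwfslbcqnnkx": intermediate "wxjkwnfnsqlcb", final "ghtugxpxcavml".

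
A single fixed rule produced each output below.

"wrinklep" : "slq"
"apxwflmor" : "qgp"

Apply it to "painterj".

Each output is the input with this applied: keep one character in every 3, starting at position 2 (positions 2nd, 5th, 8th, ...), then shift every letter 1 place forward in the alphabet (wrapping around).
On "painterj": the first step gives "atj", and the second then gives "buk".

buk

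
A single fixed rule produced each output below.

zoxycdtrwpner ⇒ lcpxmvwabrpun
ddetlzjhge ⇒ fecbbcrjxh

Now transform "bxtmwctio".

The transformation: move the last 3 characters to the front (rotate right by 3), then shift every letter 2 places backward in the alphabet (wrapping around).
Applying both steps to "bxtmwctio": "tiobxtmwc", then "rgmzvrkua".

rgmzvrkua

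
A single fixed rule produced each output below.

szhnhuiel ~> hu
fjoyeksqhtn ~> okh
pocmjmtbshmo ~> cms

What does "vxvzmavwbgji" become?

vab

The pattern: delete the last 2 characters, then keep one character in every 3, starting at position 3 (positions 3rd, 6th, 9th, ...).
Working it through for "vxvzmavwbgji": intermediate "vxvzmavwbg", final "vab".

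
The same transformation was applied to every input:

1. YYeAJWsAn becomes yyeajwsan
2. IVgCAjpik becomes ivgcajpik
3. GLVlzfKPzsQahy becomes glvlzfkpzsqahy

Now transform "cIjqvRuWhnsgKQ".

Each output is the input with this applied: convert every letter to lowercase.
"cIjqvRuWhnsgKQ" → "cijqvruwhnsgkq".

cijqvruwhnsgkq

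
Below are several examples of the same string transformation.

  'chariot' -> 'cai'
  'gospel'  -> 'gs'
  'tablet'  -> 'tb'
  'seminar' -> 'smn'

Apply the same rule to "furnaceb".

fra

What's happening: keep every other character starting from the first (positions 1st, 3rd, 5th, ...), then delete the last character.
Working it through for "furnaceb": intermediate "frae", final "fra".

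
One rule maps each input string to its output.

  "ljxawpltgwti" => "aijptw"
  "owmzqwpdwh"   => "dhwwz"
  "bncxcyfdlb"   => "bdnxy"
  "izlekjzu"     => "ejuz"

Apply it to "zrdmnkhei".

ekmr

The pattern: keep every other character starting from the second (positions 2nd, 4th, 6th, ...), then sort the characters into alphabetical order.
For "zrdmnkhei", step one produces "rmke"; step two turns that into "ekmr".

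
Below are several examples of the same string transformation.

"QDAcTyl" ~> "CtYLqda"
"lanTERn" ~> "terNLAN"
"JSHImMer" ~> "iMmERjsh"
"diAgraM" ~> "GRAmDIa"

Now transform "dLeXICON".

xiconDlE

The pattern: flip the case of every letter, then move the first 3 characters to the end (rotate left by 3).
Working it through for "dLeXICON": intermediate "DlExicon", final "xiconDlE".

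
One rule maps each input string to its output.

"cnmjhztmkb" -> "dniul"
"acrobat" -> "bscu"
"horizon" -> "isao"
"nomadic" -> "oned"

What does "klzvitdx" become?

laje

What's happening: shift every letter 1 place forward in the alphabet (wrapping around), then keep every other character starting from the first (positions 1st, 3rd, 5th, ...).
On "klzvitdx": the first step gives "lmawjuey", and the second then gives "laje".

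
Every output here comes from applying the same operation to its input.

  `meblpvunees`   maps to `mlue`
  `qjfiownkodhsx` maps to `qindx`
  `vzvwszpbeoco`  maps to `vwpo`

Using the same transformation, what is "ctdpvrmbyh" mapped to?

cpmh

What's happening: keep one character in every 3, starting at position 1 (positions 1st, 4th, 7th, ...).
Applying that to "ctdpvrmbyh" gives "cpmh".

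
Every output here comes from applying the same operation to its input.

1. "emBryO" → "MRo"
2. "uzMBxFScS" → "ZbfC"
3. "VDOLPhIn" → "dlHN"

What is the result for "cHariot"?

The transformation: flip the case of every letter, then keep every other character starting from the second (positions 2nd, 4th, 6th, ...).
Starting from "cHariot": after the first operation, "ChARIOT"; after the second, "hRO".

hRO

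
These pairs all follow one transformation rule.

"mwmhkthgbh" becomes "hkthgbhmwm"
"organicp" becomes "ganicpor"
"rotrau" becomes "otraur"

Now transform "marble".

arblem

Looking at the pairs, the operation is to swap the front and back halves of the string, then move the last 2 characters to the front (rotate right by 2).
For "marble" the result is "arblem".
(Check on "mwmhkthgbh": → "thgbhmwmhk" → "hkthgbhmwm" ✓)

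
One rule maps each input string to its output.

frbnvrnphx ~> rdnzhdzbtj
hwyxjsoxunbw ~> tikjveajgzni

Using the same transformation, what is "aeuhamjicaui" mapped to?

mqgtmyvuomgu

In each case the input is transformed by: shift every letter 12 places forward in the alphabet (wrapping around).
"aeuhamjicaui" → "mqgtmyvuomgu".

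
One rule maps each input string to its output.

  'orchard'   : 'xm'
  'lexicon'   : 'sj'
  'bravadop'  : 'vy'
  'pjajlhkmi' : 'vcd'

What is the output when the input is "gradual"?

Rule — shift every letter 5 places backward in the alphabet (wrapping around), then keep one character in every 3, starting at position 3 (positions 3rd, 6th, 9th, ...).
For "gradual", step one produces "bmvypvg"; step two turns that into "vv".

vv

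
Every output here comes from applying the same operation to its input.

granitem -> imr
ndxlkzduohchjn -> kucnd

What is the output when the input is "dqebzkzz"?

Rule — keep one character in every 3, starting at position 2 (positions 2nd, 5th, 8th, ...), then move the first character to the end.
On "dqebzkzz": the first step gives "qzz", and the second then gives "zzq".

zzq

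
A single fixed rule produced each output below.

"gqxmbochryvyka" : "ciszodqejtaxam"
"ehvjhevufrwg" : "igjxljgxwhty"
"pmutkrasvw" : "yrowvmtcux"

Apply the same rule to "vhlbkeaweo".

qxjndmgcyg

Each output is the input with this applied: move the last character to the front, then shift every letter 2 places forward in the alphabet (wrapping around).
"vhlbkeaweo" → "ovhlbkeawe" → "qxjndmgcyg".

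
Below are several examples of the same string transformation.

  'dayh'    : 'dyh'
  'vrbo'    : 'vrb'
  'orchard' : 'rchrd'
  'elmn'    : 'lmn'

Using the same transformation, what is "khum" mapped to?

In each case the input is transformed by: remove every vowel.
So "khum" becomes "khm".

khm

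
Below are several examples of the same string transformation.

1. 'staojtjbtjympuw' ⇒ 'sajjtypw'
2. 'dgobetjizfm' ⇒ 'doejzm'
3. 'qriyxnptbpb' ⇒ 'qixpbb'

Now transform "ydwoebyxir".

What's happening: keep every other character starting from the first (positions 1st, 3rd, 5th, ...).
Doing the same to "ydwoebyxir": "yweyi".

yweyi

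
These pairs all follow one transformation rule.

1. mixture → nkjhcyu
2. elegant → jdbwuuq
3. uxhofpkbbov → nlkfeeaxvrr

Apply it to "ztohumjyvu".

polkkjeczx

In each case the input is transformed by: sort the characters into reverse alphabetical order, then shift every letter 10 places backward in the alphabet (wrapping around).
Applying both steps to "ztohumjyvu": "zyvuutomjh", then "polkkjeczx".
(Check on "mixture": → "xutrmie" → "nkjhcyu" ✓)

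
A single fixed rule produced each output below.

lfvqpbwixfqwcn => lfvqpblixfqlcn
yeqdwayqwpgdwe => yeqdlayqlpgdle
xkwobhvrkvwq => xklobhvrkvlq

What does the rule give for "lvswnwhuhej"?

The transformation: replace every "w" with "l".
"lvswnwhuhej" → "lvslnlhuhej".

lvslnlhuhej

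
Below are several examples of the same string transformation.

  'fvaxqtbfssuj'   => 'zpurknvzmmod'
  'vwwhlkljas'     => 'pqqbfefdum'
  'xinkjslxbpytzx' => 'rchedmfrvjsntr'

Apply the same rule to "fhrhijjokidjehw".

zblbcddiecxdybq

In each case the input is transformed by: shift every letter 6 places backward in the alphabet (wrapping around).
Applying that to "fhrhijjokidjehw" gives "zblbcddiecxdybq".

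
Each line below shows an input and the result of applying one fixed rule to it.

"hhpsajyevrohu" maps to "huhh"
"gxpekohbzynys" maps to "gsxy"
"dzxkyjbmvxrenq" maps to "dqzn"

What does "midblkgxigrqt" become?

Looking at the pairs, the operation is to take characters alternately from the front and the back (1st, last, 2nd, 2nd-last, ...), then keep only the first 4 characters.
On "midblkgxigrqt": the first step gives "mtiqdrbglikxg", and the second then gives "mtiq".
(Check on "hhpsajyevrohu": → "huhhposravjey" → "huhh" ✓)

mtiq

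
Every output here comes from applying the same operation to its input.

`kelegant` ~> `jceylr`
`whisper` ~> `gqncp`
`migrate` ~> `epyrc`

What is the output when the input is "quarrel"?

yppcj

Looking at the pairs, the operation is to delete the first 2 characters, then shift every letter 2 places backward in the alphabet (wrapping around).
On "quarrel": the first step gives "arrel", and the second then gives "yppcj".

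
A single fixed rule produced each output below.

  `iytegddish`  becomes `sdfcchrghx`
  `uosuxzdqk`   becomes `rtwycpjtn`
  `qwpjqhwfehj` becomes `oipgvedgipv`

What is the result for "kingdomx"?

mfcnlwjh

What's happening: shift every letter 1 place backward in the alphabet (wrapping around), then move the first 2 characters to the end (rotate left by 2).
"kingdomx" → "jhmfcnlw" → "mfcnlwjh".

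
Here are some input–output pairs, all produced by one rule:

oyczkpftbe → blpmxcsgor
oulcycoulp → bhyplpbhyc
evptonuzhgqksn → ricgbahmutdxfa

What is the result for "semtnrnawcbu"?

frzgaeanjpoh

In each case the input is transformed by: shift every letter 13 places forward in the alphabet (wrapping around) — i.e. ROT13.
For "semtnrnawcbu" the result is "frzgaeanjpoh".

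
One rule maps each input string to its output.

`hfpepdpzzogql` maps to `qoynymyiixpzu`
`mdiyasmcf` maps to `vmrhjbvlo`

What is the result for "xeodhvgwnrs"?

gnxmqepfwab

The transformation: shift every letter 9 places forward in the alphabet (wrapping around).
So "xeodhvgwnrs" becomes "gnxmqepfwab".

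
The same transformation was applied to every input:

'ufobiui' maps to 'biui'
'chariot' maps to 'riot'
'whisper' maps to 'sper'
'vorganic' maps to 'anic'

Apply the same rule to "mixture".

ture

Looking at the pairs, the operation is to keep only the last 4 characters.
So "mixture" becomes "ture".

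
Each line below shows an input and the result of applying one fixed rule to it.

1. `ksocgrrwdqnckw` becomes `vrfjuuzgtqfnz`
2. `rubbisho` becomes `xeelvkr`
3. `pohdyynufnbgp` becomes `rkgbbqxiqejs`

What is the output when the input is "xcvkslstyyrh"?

fynvovwbbuk

Each output is the input with this applied: delete the first character, then shift every letter 3 places forward in the alphabet (wrapping around).
On "xcvkslstyyrh" that produces "fynvovwbbuk".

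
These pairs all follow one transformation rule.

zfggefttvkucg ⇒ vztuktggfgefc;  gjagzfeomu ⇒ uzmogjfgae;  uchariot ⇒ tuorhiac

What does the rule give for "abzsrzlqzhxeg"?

The rule is to sort the characters into reverse alphabetical order, then swap each adjacent pair of characters (1↔2, 3↔4, ...).
On "abzsrzlqzhxeg": the first step gives "zzzxsrqlhgeba", and the second then gives "zzxzrslqghbea".
(Check on "zfggefttvkucg": → "zvuttkgggffec" → "vztuktggfgefc" ✓)

zzxzrslqghbea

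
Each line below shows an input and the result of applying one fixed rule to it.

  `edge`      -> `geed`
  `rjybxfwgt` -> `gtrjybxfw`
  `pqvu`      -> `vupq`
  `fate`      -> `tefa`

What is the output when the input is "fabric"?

The transformation: move the last 2 characters to the front (rotate right by 2).
Doing the same to "fabric": "icfabr".

icfabr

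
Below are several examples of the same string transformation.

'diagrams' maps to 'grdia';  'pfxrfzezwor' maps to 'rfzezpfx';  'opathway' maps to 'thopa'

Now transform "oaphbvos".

Looking at the pairs, the operation is to delete the last 3 characters, then move the first 3 characters to the end (rotate left by 3).
On "oaphbvos": the first step gives "oaphb", and the second then gives "hboap".

hboap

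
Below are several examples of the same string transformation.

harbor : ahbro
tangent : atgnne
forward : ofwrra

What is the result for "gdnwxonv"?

dgwnoxn

Looking at the pairs, the operation is to delete the last character, then swap each adjacent pair of characters (1↔2, 3↔4, ...).
On "gdnwxonv": the first step gives "gdnwxon", and the second then gives "dgwnoxn".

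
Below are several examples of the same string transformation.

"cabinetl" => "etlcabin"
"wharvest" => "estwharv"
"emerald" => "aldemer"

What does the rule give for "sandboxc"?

oxcsandb

The transformation: move the last 3 characters to the front (rotate right by 3).
So "sandboxc" becomes "oxcsandb".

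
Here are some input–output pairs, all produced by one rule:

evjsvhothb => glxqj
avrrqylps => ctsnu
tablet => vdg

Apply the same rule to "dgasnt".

fcp

What's happening: keep every other character starting from the first (positions 1st, 3rd, 5th, ...), then shift every letter 2 places forward in the alphabet (wrapping around).
Applying both steps to "dgasnt": "dan", then "fcp".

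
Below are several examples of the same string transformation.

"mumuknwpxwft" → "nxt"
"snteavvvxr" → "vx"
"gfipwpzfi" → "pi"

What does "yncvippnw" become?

The transformation: keep one character in every 3, starting at position 3 (positions 3rd, 6th, 9th, ...), then delete the first character.
On "yncvippnw": the first step gives "cpw", and the second then gives "pw".

pw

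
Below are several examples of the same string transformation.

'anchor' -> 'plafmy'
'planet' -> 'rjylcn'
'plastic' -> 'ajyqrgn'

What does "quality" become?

The pattern: shift every letter 2 places backward in the alphabet (wrapping around), then swap the first and last characters.
Starting from "quality": after the first operation, "osyjgrw"; after the second, "wsyjgro".

wsyjgro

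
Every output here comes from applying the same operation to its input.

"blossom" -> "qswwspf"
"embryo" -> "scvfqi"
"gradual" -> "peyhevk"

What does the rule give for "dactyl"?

pcxgeh

The pattern: shift every letter 4 places forward in the alphabet (wrapping around), then reverse the string.
For "dactyl", step one produces "hegxcp"; step two turns that into "pcxgeh".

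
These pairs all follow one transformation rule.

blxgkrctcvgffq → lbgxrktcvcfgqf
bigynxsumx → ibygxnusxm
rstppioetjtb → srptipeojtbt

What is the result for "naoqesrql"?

anqoseqrl

What's happening: swap each adjacent pair of characters (1↔2, 3↔4, ...).
For "naoqesrql" the result is "anqoseqrl".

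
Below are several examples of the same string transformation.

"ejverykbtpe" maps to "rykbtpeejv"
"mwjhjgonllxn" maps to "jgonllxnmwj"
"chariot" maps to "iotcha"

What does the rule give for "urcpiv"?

What's happening: move the first 3 characters to the end (rotate left by 3), then delete the first character.
On "urcpiv": the first step gives "pivurc", and the second then gives "ivurc".
(Check on "ejverykbtpe": → "erykbtpeejv" → "rykbtpeejv" ✓)

ivurc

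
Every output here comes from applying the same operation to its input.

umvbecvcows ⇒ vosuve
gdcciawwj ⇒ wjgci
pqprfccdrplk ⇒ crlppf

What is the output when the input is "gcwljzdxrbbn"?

Each output is the input with this applied: keep every other character starting from the first (positions 1st, 3rd, 5th, ...), then move the first 3 characters to the end (rotate left by 3).
For "gcwljzdxrbbn", step one produces "gwjdrb"; step two turns that into "drbgwj".

drbgwj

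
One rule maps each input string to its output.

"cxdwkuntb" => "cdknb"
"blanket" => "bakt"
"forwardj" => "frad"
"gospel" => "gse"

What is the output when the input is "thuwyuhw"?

The transformation: keep every other character starting from the first (positions 1st, 3rd, 5th, ...).
"thuwyuhw" → "tuyh".

tuyh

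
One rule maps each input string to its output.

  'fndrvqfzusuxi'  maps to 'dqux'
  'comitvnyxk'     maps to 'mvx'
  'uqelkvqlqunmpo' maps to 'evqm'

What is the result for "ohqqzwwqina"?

What's happening: keep one character in every 3, starting at position 3 (positions 3rd, 6th, 9th, ...).
So "ohqqzwwqina" becomes "qwi".

qwi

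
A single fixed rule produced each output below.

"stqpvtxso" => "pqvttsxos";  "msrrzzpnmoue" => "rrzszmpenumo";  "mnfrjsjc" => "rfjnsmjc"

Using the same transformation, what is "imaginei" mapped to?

gaimniei

Looking at the pairs, the operation is to move the first 3 characters to the end (rotate left by 3), then take characters alternately from the front and the back (1st, last, 2nd, 2nd-last, ...).
For "imaginei", step one produces "gineiima"; step two turns that into "gaimniei".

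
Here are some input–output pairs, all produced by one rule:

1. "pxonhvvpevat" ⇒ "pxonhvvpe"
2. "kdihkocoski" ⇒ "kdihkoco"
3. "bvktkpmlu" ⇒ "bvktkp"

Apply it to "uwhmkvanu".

uwhmkv

The transformation: delete the last 3 characters.
Applying that to "uwhmkvanu" gives "uwhmkv".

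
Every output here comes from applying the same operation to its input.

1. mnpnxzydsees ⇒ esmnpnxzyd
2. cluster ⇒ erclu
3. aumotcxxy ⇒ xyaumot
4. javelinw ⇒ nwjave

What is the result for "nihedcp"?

cpnih

The pattern: move the last 2 characters to the front (rotate right by 2), then delete the last 2 characters.
Applying both steps to "nihedcp": "cpnihed", then "cpnih".
(Check on "mnpnxzydsees": → "esmnpnxzydse" → "esmnpnxzyd" ✓)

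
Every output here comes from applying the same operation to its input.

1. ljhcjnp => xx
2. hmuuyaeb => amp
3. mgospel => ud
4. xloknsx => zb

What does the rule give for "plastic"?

In each case the input is transformed by: keep one character in every 3, starting at position 2 (positions 2nd, 5th, 8th, ...), then shift every letter 12 places backward in the alphabet (wrapping around).
"plastic" → "lt" → "zh".
(Check on "ljhcjnp": → "jj" → "xx" ✓)

zh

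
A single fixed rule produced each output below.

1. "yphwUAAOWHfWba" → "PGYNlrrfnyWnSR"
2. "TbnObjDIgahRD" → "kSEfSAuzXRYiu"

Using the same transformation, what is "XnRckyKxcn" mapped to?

oEiTBPbOTE

Rule — flip the case of every letter, then shift every letter 9 places backward in the alphabet (wrapping around).
Starting from "XnRckyKxcn": after the first operation, "xNrCKYkXCN"; after the second, "oEiTBPbOTE".
(Check on "yphwUAAOWHfWba": → "YPHWuaaowhFwBA" → "PGYNlrrfnyWnSR" ✓)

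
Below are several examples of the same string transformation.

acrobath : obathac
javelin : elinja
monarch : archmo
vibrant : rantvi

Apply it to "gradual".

dualgr

Looking at the pairs, the operation is to move the first 2 characters to the end (rotate left by 2), then delete the first character.
For "gradual", step one produces "adualgr"; step two turns that into "dualgr".
(Check on "javelin": → "velinja" → "elinja" ✓)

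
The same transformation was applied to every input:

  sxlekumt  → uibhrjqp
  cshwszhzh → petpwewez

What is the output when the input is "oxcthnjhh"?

The rule is to move the first character to the end, then shift every letter 3 places backward in the alphabet (wrapping around).
Working it through for "oxcthnjhh": intermediate "xcthnjhho", final "uzqekgeel".

uzqekgeel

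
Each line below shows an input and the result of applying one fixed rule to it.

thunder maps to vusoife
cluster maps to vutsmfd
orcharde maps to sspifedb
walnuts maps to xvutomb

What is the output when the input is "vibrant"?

What's happening: shift every letter 1 place forward in the alphabet (wrapping around), then sort the characters into reverse alphabetical order.
For "vibrant", step one produces "wjcsbou"; step two turns that into "wusojcb".

wusojcb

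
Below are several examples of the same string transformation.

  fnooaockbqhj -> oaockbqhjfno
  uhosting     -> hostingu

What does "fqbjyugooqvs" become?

jyugooqvsfqb

The transformation: move the last 3 characters to the front (rotate right by 3), then swap the front and back halves of the string.
Starting from "fqbjyugooqvs": after the first operation, "qvsfqbjyugoo"; after the second, "jyugooqvsfqb".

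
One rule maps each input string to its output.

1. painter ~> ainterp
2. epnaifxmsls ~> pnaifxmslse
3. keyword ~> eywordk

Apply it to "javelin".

In each case the input is transformed by: move the first character to the end.
Applying that to "javelin" gives "avelinj".

avelinj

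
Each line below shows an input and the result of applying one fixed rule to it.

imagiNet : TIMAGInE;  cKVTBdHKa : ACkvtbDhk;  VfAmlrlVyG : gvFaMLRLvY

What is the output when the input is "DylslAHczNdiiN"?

Looking at the pairs, the operation is to flip the case of every letter, then move the last character to the front.
Applying both steps to "DylslAHczNdiiN": "dYLSLahCZnDIIn", then "ndYLSLahCZnDII".

ndYLSLahCZnDII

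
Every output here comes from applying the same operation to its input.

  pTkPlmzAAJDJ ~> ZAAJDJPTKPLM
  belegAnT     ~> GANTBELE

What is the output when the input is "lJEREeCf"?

EECFLJER

In each case the input is transformed by: swap the front and back halves of the string, then convert every letter to uppercase.
Starting from "lJEREeCf": after the first operation, "EeCflJER"; after the second, "EECFLJER".
(Check on "pTkPlmzAAJDJ": → "zAAJDJpTkPlm" → "ZAAJDJPTKPLM" ✓)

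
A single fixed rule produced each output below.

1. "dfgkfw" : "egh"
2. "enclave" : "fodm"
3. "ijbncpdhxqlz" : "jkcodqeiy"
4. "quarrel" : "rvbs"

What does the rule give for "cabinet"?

dbcj

The transformation: delete the last 3 characters, then shift every letter 1 place forward in the alphabet (wrapping around).
For "cabinet", step one produces "cabi"; step two turns that into "dbcj".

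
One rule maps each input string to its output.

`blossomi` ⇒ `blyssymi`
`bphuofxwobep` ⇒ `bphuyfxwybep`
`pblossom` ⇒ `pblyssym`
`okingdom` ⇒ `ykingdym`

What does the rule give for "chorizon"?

chyrizyn

The transformation: replace every "o" with "y".
Doing the same to "chorizon": "chyrizyn".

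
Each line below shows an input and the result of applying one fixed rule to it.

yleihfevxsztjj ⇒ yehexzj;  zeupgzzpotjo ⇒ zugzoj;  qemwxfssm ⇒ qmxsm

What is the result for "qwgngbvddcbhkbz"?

What's happening: keep every other character starting from the first (positions 1st, 3rd, 5th, ...).
On "qwgngbvddcbhkbz" that produces "qggvdbkz".

qggvdbkz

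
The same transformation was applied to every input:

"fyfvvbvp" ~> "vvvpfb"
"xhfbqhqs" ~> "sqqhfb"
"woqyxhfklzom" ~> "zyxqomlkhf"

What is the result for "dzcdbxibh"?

The transformation: delete the first 2 characters, then sort the characters into reverse alphabetical order.
Applying both steps to "dzcdbxibh": "cdbxibh", then "xihdcbb".

xihdcbb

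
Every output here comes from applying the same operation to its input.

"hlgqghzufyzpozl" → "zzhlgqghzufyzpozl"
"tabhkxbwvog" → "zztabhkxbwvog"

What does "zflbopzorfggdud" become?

Each output is the input with this applied: prepend "zz".
So "zflbopzorfggdud" becomes "zzzflbopzorfggdud".

zzzflbopzorfggdud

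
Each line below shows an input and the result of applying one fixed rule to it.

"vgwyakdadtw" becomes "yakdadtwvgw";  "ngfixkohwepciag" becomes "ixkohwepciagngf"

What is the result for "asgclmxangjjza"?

clmxangjjzaasg

In each case the input is transformed by: move the first 3 characters to the end (rotate left by 3).
For "asgclmxangjjza" the result is "clmxangjjzaasg".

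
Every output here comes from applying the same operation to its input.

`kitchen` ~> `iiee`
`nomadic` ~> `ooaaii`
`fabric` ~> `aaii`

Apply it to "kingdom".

iioo

The transformation: double every character, then keep only the vowels.
"kingdom" → "iioo".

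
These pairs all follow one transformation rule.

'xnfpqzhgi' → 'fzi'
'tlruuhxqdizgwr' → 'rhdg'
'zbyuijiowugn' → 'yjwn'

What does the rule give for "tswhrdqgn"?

wdn

Looking at the pairs, the operation is to keep one character in every 3, starting at position 3 (positions 3rd, 6th, 9th, ...).
"tswhrdqgn" → "wdn".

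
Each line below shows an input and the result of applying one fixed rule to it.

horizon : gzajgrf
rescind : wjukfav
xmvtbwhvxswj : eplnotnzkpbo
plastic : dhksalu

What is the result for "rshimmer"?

The pattern: shift every letter 8 places backward in the alphabet (wrapping around), then swap each adjacent pair of characters (1↔2, 3↔4, ...).
On "rshimmer": the first step gives "jkzaeewj", and the second then gives "kjazeejw".
(Check on "plastic": → "hdsklau" → "dhksalu" ✓)

kjazeejw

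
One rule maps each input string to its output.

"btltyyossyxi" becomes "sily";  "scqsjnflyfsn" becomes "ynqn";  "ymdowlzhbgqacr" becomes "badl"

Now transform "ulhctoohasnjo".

ajho

The transformation: keep one character in every 3, starting at position 3 (positions 3rd, 6th, 9th, ...), then move the first 2 characters to the end (rotate left by 2).
Starting from "ulhctoohasnjo": after the first operation, "hoaj"; after the second, "ajho".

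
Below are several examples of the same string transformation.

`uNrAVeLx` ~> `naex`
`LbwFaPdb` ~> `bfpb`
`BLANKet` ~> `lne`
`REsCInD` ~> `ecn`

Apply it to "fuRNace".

Looking at the pairs, the operation is to keep every other character starting from the second (positions 2nd, 4th, 6th, ...), then convert every letter to lowercase.
"fuRNace" → "uNc" → "unc".
(Check on "BLANKet": → "LNe" → "lne" ✓)

unc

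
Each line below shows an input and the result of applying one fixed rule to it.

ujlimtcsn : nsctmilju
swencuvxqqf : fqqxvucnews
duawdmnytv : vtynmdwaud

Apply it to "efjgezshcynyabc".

Rule — reverse the string.
For "efjgezshcynyabc" the result is "cbaynychszegjfe".

cbaynychszegjfe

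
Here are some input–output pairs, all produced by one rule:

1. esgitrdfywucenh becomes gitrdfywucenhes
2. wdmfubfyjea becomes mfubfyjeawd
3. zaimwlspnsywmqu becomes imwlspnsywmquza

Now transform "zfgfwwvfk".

gfwwvfkzf

What's happening: move the first 2 characters to the end (rotate left by 2).
Doing the same to "zfgfwwvfk": "gfwwvfkzf".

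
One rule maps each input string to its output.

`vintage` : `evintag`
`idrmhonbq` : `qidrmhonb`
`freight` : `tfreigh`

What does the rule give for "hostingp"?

phosting

What's happening: move the last character to the front.
Applying that to "hostingp" gives "phosting".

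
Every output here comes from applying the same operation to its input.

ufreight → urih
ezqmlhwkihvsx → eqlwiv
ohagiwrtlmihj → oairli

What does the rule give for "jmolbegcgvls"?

jobggl

Looking at the pairs, the operation is to delete the last character, then keep every other character starting from the first (positions 1st, 3rd, 5th, ...).
For "jmolbegcgvls" the result is "jobggl".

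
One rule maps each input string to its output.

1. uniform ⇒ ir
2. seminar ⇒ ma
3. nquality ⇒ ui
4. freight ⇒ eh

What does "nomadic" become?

Each output is the input with this applied: keep one character in every 3, starting at position 3 (positions 3rd, 6th, 9th, ...).
On "nomadic" that produces "mi".

mi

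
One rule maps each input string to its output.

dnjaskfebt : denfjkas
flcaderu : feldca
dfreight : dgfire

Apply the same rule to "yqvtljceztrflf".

In each case the input is transformed by: delete the last 2 characters, then take characters alternately from the front and the back (1st, last, 2nd, 2nd-last, ...).
"yqvtljceztrflf" → "yqvtljceztrf" → "yfqrvttzlejc".

yfqrvttzlejc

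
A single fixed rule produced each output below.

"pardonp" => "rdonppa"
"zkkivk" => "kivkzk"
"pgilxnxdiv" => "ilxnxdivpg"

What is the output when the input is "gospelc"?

Each output is the input with this applied: move the first 2 characters to the end (rotate left by 2).
For "gospelc" the result is "spelcgo".

spelcgo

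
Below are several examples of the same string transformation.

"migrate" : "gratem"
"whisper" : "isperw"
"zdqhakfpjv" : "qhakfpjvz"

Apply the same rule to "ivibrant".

ibranti

The rule is to move the first 2 characters to the end (rotate left by 2), then delete the last character.
So "ivibrant" becomes "ibranti".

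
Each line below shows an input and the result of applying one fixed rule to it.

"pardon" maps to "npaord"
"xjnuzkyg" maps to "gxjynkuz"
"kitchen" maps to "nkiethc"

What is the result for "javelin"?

The pattern: swap the first and last characters, then take characters alternately from the front and the back (1st, last, 2nd, 2nd-last, ...).
For "javelin", step one produces "navelij"; step two turns that into "njaivle".

njaivle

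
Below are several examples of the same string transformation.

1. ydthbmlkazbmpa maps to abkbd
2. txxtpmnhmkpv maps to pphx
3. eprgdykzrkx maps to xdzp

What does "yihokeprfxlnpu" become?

ukrli

Rule — keep one character in every 3, starting at position 2 (positions 2nd, 5th, 8th, ...), then swap the first and last characters.
For "yihokeprfxlnpu", step one produces "ikrlu"; step two turns that into "ukrli".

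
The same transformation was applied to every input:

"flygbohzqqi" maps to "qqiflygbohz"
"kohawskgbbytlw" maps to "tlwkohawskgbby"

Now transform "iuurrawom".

womiuurra

Each output is the input with this applied: move the last 3 characters to the front (rotate right by 3).
For "iuurrawom" the result is "womiuurra".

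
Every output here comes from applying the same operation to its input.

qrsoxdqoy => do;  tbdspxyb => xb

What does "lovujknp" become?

kp

The pattern: keep every other character starting from the second (positions 2nd, 4th, 6th, ...), then delete the first 2 characters.
"lovujknp" → "oukp" → "kp".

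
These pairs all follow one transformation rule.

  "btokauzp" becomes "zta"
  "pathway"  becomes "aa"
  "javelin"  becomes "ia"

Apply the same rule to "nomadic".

What's happening: move the last 3 characters to the front (rotate right by 3), then keep one character in every 3, starting at position 2 (positions 2nd, 5th, 8th, ...).
For "nomadic" the result is "io".
(Check on "btokauzp": → "uzpbtoka" → "zta" ✓)

io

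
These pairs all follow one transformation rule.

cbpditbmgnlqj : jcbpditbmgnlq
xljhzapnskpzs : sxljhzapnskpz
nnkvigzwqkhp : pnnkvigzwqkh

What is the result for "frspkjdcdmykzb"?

bfrspkjdcdmykz

The transformation: move the last character to the front.
For "frspkjdcdmykzb" the result is "bfrspkjdcdmykz".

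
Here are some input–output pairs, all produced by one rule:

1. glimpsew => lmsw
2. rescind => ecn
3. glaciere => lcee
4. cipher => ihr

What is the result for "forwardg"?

Looking at the pairs, the operation is to keep every other character starting from the second (positions 2nd, 4th, 6th, ...).
On "forwardg" that produces "owrg".

owrg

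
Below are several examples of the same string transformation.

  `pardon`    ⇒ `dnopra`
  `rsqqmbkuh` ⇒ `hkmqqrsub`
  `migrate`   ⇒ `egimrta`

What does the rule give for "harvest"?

ehrstva

What's happening: sort the characters into alphabetical order, then move the first character to the end.
On "harvest": the first step gives "aehrstv", and the second then gives "ehrstva".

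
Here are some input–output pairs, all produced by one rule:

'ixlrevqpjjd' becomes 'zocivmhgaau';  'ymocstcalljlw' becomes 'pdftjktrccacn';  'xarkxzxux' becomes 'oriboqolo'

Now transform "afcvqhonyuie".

rwtmhyfeplzv

What's happening: shift every letter 9 places backward in the alphabet (wrapping around).
So "afcvqhonyuie" becomes "rwtmhyfeplzv".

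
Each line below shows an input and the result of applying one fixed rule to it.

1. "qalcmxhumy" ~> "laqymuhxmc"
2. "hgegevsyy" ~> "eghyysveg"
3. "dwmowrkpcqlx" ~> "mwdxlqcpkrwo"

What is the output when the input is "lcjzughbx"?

jclxbhguz

The transformation: move the first 3 characters to the end (rotate left by 3), then reverse the string.
Working it through for "lcjzughbx": intermediate "zughbxlcj", final "jclxbhguz".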